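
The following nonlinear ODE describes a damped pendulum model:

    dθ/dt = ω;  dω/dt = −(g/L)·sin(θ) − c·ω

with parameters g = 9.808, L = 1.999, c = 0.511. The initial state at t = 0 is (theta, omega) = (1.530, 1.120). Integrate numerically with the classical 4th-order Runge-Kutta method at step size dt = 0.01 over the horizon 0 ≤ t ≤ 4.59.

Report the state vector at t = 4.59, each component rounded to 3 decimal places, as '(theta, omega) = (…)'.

(theta, omega) = (-0.417, -0.530)

t=0.000: state=(1.530, 1.120)
step 1 (dt=0.01): k1=(1.120, -5.475), k2=(1.093, -5.462), k3=(1.093, -5.462), k4=(1.065, -5.449); state += dt/6·(k1+2k2+2k3+k4)
t=0.010: state=(1.541, 1.065)
t=0.020: state=(1.551, 1.011)
t=0.030: state=(1.561, 0.957)
continuing one RK4 step at a time; state shown every 20 steps (Δt=0.2):
t=0.200: state=(1.648, 0.080)
t=0.400: state=(1.569, -0.859)
t=0.600: state=(1.311, -1.700)
t=0.800: state=(0.900, -2.365)
t=1.000: state=(0.387, -2.690)
t=1.200: state=(-0.143, -2.534)
t=1.400: state=(-0.597, -1.942)
t=1.600: state=(-0.904, -1.108)
t=1.800: state=(-1.037, -0.223)
t=2.000: state=(-0.998, 0.598)
t=2.200: state=(-0.807, 1.277)
t=2.400: state=(-0.502, 1.722)
t=2.600: state=(-0.140, 1.847)
t=2.800: state=(0.213, 1.627)
t=3.000: state=(0.493, 1.138)
t=3.200: state=(0.659, 0.511)
t=3.400: state=(0.696, -0.132)
t=3.600: state=(0.612, -0.693)
t=3.800: state=(0.430, -1.093)
t=4.000: state=(0.190, -1.272)
t=4.200: state=(-0.062, -1.204)
t=4.400: state=(-0.278, -0.924)
t=4.590: state=(-0.417, -0.530)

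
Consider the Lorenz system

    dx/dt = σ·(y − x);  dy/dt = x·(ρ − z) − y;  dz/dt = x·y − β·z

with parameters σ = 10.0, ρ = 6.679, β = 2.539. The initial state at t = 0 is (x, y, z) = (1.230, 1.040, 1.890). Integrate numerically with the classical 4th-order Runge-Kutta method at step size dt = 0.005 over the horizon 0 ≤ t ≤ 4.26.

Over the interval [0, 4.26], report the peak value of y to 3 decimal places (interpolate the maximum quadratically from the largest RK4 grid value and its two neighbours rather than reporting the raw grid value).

max y = 5.897

t=0.000: state=(1.230, 1.040, 1.890)
step 1 (dt=0.005): k1=(-1.900, 4.850, -3.520), k2=(-1.731, 4.826, -3.487), k3=(-1.736, 4.828, -3.487), k4=(-1.572, 4.806, -3.455); state += dt/6·(k1+2k2+2k3+k4)
t=0.005: state=(1.221, 1.064, 1.873)
t=0.010: state=(1.214, 1.088, 1.855)
t=0.015: state=(1.209, 1.112, 1.839)
continuing one RK4 step at a time; state shown every 40 steps (Δt=0.2):
t=0.200: state=(1.631, 2.080, 1.477)
t=0.400: state=(2.911, 3.738, 1.951)
t=0.600: state=(4.749, 5.621, 4.166)
t=0.800: state=(5.554, 5.327, 7.335)
t=1.000: state=(4.202, 3.348, 7.711)
t=1.200: state=(2.916, 2.542, 6.156)
t=1.400: state=(2.641, 2.703, 4.792)
t=1.600: state=(3.045, 3.364, 4.227)
t=1.800: state=(3.800, 4.195, 4.615)
t=2.000: state=(4.412, 4.575, 5.703)
t=2.200: state=(4.350, 4.146, 6.493)
t=2.400: state=(3.812, 3.539, 6.335)
t=2.600: state=(3.423, 3.322, 5.709)
t=2.800: state=(3.408, 3.484, 5.234)
t=3.000: state=(3.661, 3.818, 5.179)
t=3.200: state=(3.951, 4.063, 5.499)
t=3.400: state=(4.051, 4.034, 5.881)
t=3.600: state=(3.918, 3.818, 5.995)
t=3.800: state=(3.725, 3.647, 5.827)
t=4.000: state=(3.640, 3.636, 5.593)
t=4.200: state=(3.693, 3.744, 5.483)
t=4.260: state=(3.726, 3.785, 5.486)
largest grid value and its neighbours: y(0.680)=5.89674, y(0.685)=5.89675, y(0.690)=5.89457
parabola through these three points peaks at t≈0.683 with y≈5.89702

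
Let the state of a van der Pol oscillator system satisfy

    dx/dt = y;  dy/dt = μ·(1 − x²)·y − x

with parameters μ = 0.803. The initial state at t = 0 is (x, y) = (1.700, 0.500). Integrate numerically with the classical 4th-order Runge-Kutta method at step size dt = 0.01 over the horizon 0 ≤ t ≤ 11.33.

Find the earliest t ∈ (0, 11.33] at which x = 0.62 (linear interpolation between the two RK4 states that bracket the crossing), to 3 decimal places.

t=0.000: state=(1.700, 0.500)
step 1 (dt=0.01): k1=(0.500, -2.459), k2=(0.488, -2.446), k3=(0.488, -2.446), k4=(0.476, -2.433); state += dt/6·(k1+2k2+2k3+k4)
t=0.010: state=(1.705, 0.476)
t=0.020: state=(1.710, 0.451)
t=0.030: state=(1.714, 0.427)
continuing one RK4 step at a time; state shown every 50 steps (Δt=0.5):
t=0.500: state=(1.703, -0.373)
t=1.000: state=(1.399, -0.813)
t=1.500: state=(0.888, -1.259)
t=1.690: state=(0.628, -1.491)
next step: t=1.700: state=(0.613, -1.505) — x has crossed 0.62
linear interpolation between t=1.690 (0.62756) and t=1.700 (0.61257) → t≈1.695

t = 1.695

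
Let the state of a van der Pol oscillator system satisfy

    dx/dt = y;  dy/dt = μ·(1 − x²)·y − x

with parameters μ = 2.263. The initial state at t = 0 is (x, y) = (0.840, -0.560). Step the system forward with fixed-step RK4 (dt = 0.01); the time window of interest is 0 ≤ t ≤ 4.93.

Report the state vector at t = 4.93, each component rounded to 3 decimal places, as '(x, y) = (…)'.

t=0.000: state=(0.840, -0.560)
step 1 (dt=0.01): k1=(-0.560, -1.213), k2=(-0.566, -1.220), k3=(-0.566, -1.220), k4=(-0.572, -1.228); state += dt/6·(k1+2k2+2k3+k4)
t=0.010: state=(0.834, -0.572)
t=0.020: state=(0.829, -0.585)
t=0.030: state=(0.823, -0.597)
continuing one RK4 step at a time; state shown every 20 steps (Δt=0.2):
t=0.200: state=(0.701, -0.842)
t=0.400: state=(0.494, -1.263)
t=0.600: state=(0.178, -1.961)
t=0.800: state=(-0.317, -3.043)
t=1.000: state=(-1.018, -3.726)
t=1.200: state=(-1.652, -2.284)
t=1.400: state=(-1.920, -0.586)
t=1.600: state=(-1.961, 0.056)
t=1.800: state=(-1.928, 0.238)
t=2.000: state=(-1.873, 0.297)
t=2.200: state=(-1.811, 0.327)
t=2.400: state=(-1.743, 0.351)
t=2.600: state=(-1.670, 0.377)
t=2.800: state=(-1.592, 0.409)
t=3.000: state=(-1.506, 0.448)
t=3.200: state=(-1.412, 0.498)
t=3.400: state=(-1.306, 0.567)
t=3.600: state=(-1.183, 0.664)
t=3.800: state=(-1.037, 0.809)
t=4.000: state=(-0.854, 1.041)
t=4.200: state=(-0.609, 1.444)
t=4.400: state=(-0.255, 2.177)
t=4.600: state=(0.295, 3.389)
t=4.800: state=(1.075, 4.102)
t=4.930: state=(1.557, 3.110)

(x, y) = (1.557, 3.110)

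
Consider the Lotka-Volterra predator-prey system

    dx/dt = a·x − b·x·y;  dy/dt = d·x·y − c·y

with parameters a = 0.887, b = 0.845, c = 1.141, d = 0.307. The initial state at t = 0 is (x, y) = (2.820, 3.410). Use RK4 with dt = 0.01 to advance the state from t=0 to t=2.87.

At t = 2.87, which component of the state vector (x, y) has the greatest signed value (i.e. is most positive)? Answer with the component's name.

largest component: x

t=0.000: state=(2.820, 3.410)
step 1 (dt=0.01): k1=(-5.624, -0.939), k2=(-5.557, -0.967), k3=(-5.558, -0.966), k4=(-5.491, -0.994); state += dt/6·(k1+2k2+2k3+k4)
t=0.010: state=(2.764, 3.400)
t=0.020: state=(2.710, 3.390)
t=0.030: state=(2.657, 3.379)
continuing one RK4 step at a time; state shown every 10 steps (Δt=0.1):
t=0.100: state=(2.321, 3.291)
t=0.200: state=(1.933, 3.134)
t=0.300: state=(1.633, 2.952)
t=0.400: state=(1.402, 2.759)
t=0.500: state=(1.223, 2.563)
t=0.600: state=(1.086, 2.369)
t=0.700: state=(0.979, 2.181)
t=0.800: state=(0.896, 2.003)
t=0.900: state=(0.833, 1.835)
t=1.000: state=(0.785, 1.678)
t=1.100: state=(0.749, 1.533)
t=1.200: state=(0.723, 1.398)
t=1.300: state=(0.706, 1.275)
t=1.400: state=(0.696, 1.163)
t=1.500: state=(0.692, 1.060)
t=1.600: state=(0.694, 0.966)
t=1.700: state=(0.702, 0.880)
t=1.800: state=(0.715, 0.802)
t=1.900: state=(0.732, 0.732)
t=2.000: state=(0.754, 0.668)
t=2.100: state=(0.780, 0.610)
t=2.200: state=(0.812, 0.558)
t=2.300: state=(0.848, 0.511)
t=2.400: state=(0.889, 0.468)
t=2.500: state=(0.935, 0.429)
t=2.600: state=(0.987, 0.394)
t=2.700: state=(1.045, 0.363)
t=2.800: state=(1.109, 0.335)
t=2.870: state=(1.157, 0.317)
compare at T: x=1.157, y=0.317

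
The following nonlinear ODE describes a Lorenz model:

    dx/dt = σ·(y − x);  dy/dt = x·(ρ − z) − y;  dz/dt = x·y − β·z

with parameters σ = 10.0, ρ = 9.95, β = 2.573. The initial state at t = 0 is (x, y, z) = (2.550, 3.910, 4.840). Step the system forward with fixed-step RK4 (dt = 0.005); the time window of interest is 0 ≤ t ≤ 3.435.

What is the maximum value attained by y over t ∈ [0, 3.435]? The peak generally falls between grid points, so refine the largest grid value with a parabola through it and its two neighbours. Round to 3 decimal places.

t=0.000: state=(2.550, 3.910, 4.840)
step 1 (dt=0.005): k1=(13.600, 9.120, -2.483), k2=(13.488, 9.287, -2.275), k3=(13.495, 9.284, -2.276), k4=(13.389, 9.449, -2.068); state += dt/6·(k1+2k2+2k3+k4)
t=0.005: state=(2.617, 3.956, 4.829)
t=0.010: state=(2.684, 4.004, 4.819)
t=0.015: state=(2.750, 4.054, 4.812)
continuing one RK4 step at a time; state shown every 40 steps (Δt=0.2):
t=0.200: state=(5.136, 6.473, 6.207)
t=0.400: state=(6.858, 6.824, 10.726)
t=0.600: state=(5.056, 3.789, 11.375)
t=0.800: state=(3.328, 2.954, 8.760)
t=1.000: state=(3.387, 3.755, 6.908)
t=1.200: state=(4.588, 5.348, 7.006)
t=1.400: state=(5.863, 6.183, 9.203)
t=1.600: state=(5.474, 4.865, 10.577)
t=1.800: state=(4.253, 3.809, 9.459)
t=2.000: state=(3.929, 4.035, 8.050)
t=2.200: state=(4.519, 4.945, 7.774)
t=2.400: state=(5.308, 5.573, 8.825)
t=2.600: state=(5.317, 5.072, 9.820)
t=2.800: state=(4.654, 4.338, 9.474)
t=3.000: state=(4.310, 4.299, 8.601)
t=3.200: state=(4.562, 4.789, 8.272)
t=3.400: state=(5.026, 5.208, 8.756)
t=3.435: state=(5.083, 5.225, 8.885)
largest grid value and its neighbours: y(0.310)=7.34089, y(0.315)=7.34464, y(0.320)=7.34458
parabola through these three points peaks at t≈0.317 with y≈7.34509

max y = 7.345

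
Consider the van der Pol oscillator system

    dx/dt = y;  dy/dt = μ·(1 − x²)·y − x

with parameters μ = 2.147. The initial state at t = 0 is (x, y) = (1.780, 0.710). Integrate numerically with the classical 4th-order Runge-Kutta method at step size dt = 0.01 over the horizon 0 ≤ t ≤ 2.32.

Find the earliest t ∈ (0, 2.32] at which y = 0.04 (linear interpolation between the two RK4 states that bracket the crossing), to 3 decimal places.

t=0.000: state=(1.780, 0.710)
step 1 (dt=0.01): k1=(0.710, -5.085), k2=(0.685, -4.989), k3=(0.685, -4.991), k4=(0.660, -4.895); state += dt/6·(k1+2k2+2k3+k4)
t=0.010: state=(1.787, 0.660)
t=0.020: state=(1.793, 0.612)
t=0.030: state=(1.799, 0.566)
continuing one RK4 step at a time; state shown every 10 steps (Δt=0.1):
t=0.100: state=(1.829, 0.293)
t=0.190: state=(1.843, 0.053)
next step: t=0.200: state=(1.844, 0.032) — y has crossed 0.04
linear interpolation between t=0.190 (0.05280) and t=0.200 (0.03218) → t≈0.196

t = 0.196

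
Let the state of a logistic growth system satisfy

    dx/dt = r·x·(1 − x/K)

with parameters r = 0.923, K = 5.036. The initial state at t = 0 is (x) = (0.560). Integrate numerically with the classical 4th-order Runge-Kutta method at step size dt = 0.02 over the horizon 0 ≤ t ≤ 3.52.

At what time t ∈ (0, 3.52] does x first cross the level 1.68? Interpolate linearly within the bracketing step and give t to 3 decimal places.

t = 1.502

t=0.000: state=(0.560)
step 1 (dt=0.02): k1=(0.459), k2=(0.463), k3=(0.463), k4=(0.466); state += dt/6·(k1+2k2+2k3+k4)
t=0.020: state=(0.569)
t=0.040: state=(0.579)
t=0.060: state=(0.588)
continuing one RK4 step at a time; state shown every 10 steps (Δt=0.2):
t=0.200: state=(0.659)
t=0.400: state=(0.772)
t=0.600: state=(0.900)
t=0.800: state=(1.045)
t=1.000: state=(1.206)
t=1.200: state=(1.383)
t=1.400: state=(1.576)
t=1.500: state=(1.678)
next step: t=1.520: state=(1.698) — x has crossed 1.68
linear interpolation between t=1.500 (1.67766) and t=1.520 (1.69837) → t≈1.502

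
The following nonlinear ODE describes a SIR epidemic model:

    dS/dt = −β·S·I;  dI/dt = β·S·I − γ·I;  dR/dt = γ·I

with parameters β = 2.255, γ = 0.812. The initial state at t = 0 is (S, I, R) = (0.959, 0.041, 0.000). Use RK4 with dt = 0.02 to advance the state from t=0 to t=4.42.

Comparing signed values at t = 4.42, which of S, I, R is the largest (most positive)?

largest component: R

t=0.000: state=(0.959, 0.041, 0.000)
step 1 (dt=0.02): k1=(-0.089, 0.055, 0.033), k2=(-0.090, 0.056, 0.034), k3=(-0.090, 0.056, 0.034), k4=(-0.091, 0.057, 0.034); state += dt/6·(k1+2k2+2k3+k4)
t=0.020: state=(0.957, 0.042, 0.001)
t=0.040: state=(0.955, 0.043, 0.001)
t=0.060: state=(0.953, 0.044, 0.002)
continuing one RK4 step at a time; state shown every 10 steps (Δt=0.2):
t=0.200: state=(0.939, 0.053, 0.008)
t=0.400: state=(0.913, 0.069, 0.018)
t=0.600: state=(0.882, 0.088, 0.030)
t=0.800: state=(0.843, 0.110, 0.046)
t=1.000: state=(0.798, 0.136, 0.066)
t=1.200: state=(0.746, 0.164, 0.091)
t=1.400: state=(0.688, 0.192, 0.120)
t=1.600: state=(0.627, 0.220, 0.153)
t=1.800: state=(0.565, 0.245, 0.191)
t=2.000: state=(0.503, 0.265, 0.232)
t=2.200: state=(0.445, 0.278, 0.276)
t=2.400: state=(0.392, 0.286, 0.322)
t=2.600: state=(0.344, 0.287, 0.369)
t=2.800: state=(0.303, 0.282, 0.415)
t=3.000: state=(0.267, 0.273, 0.460)
t=3.200: state=(0.237, 0.260, 0.504)
t=3.400: state=(0.211, 0.244, 0.544)
t=3.600: state=(0.190, 0.227, 0.583)
t=3.800: state=(0.172, 0.210, 0.618)
t=4.000: state=(0.157, 0.192, 0.651)
t=4.200: state=(0.145, 0.175, 0.681)
t=4.400: state=(0.134, 0.158, 0.708)
t=4.420: state=(0.133, 0.156, 0.710)
compare at T: S=0.133, I=0.156, R=0.710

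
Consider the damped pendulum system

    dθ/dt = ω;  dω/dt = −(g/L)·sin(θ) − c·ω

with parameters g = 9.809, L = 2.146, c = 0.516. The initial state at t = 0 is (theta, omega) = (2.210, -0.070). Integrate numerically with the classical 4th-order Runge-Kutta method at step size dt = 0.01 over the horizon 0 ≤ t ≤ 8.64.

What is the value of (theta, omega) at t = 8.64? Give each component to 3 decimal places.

(theta, omega) = (-0.076, 0.441)

t=0.000: state=(2.210, -0.070)
step 1 (dt=0.01): k1=(-0.070, -3.632), k2=(-0.088, -3.624), k3=(-0.088, -3.624), k4=(-0.106, -3.616); state += dt/6·(k1+2k2+2k3+k4)
t=0.010: state=(2.209, -0.106)
t=0.020: state=(2.208, -0.142)
t=0.030: state=(2.206, -0.178)
continuing one RK4 step at a time; state shown every 50 steps (Δt=0.5):
t=0.500: state=(1.734, -1.837)
t=1.000: state=(0.434, -3.096)
t=1.500: state=(-0.896, -1.807)
t=2.000: state=(-1.227, 0.444)
t=2.500: state=(-0.575, 1.951)
t=3.000: state=(0.402, 1.603)
t=3.500: state=(0.809, -0.025)
t=4.000: state=(0.445, -1.266)
t=4.500: state=(-0.223, -1.158)
t=5.000: state=(-0.540, -0.048)
t=5.500: state=(-0.310, 0.851)
t=6.000: state=(0.145, 0.796)
t=6.500: state=(0.365, 0.035)
t=7.000: state=(0.207, -0.584)
t=7.500: state=(-0.103, -0.537)
t=8.000: state=(-0.249, -0.013)
t=8.500: state=(-0.135, 0.404)
t=8.640: state=(-0.076, 0.441)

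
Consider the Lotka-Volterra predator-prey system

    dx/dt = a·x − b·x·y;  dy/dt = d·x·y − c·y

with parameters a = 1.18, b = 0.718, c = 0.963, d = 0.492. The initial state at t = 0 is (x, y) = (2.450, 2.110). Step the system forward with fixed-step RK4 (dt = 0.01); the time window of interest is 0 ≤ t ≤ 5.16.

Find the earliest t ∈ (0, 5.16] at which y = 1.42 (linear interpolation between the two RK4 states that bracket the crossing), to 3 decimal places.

t=0.000: state=(2.450, 2.110)
step 1 (dt=0.01): k1=(-0.821, 0.511), k2=(-0.824, 0.508), k3=(-0.824, 0.508), k4=(-0.827, 0.504); state += dt/6·(k1+2k2+2k3+k4)
t=0.010: state=(2.442, 2.115)
t=0.020: state=(2.433, 2.120)
t=0.030: state=(2.425, 2.125)
continuing one RK4 step at a time; state shown every 20 steps (Δt=0.2):
t=0.200: state=(2.276, 2.196)
t=0.400: state=(2.094, 2.246)
t=0.600: state=(1.918, 2.257)
t=0.800: state=(1.759, 2.230)
t=1.000: state=(1.623, 2.172)
t=1.200: state=(1.513, 2.090)
t=1.400: state=(1.429, 1.992)
t=1.600: state=(1.370, 1.885)
t=1.800: state=(1.333, 1.776)
t=2.000: state=(1.318, 1.668)
t=2.200: state=(1.323, 1.567)
t=2.400: state=(1.347, 1.474)
t=2.520: state=(1.370, 1.422)
next step: t=2.530: state=(1.372, 1.418) — y has crossed 1.42
linear interpolation between t=2.520 (1.42238) and t=2.530 (1.41828) → t≈2.526

t = 2.526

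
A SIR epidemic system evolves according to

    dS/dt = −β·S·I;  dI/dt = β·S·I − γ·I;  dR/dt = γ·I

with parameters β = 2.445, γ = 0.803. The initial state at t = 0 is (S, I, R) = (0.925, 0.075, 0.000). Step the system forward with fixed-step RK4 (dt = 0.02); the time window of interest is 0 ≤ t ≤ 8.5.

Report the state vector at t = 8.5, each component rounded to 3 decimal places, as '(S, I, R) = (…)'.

(S, I, R) = (0.053, 0.008, 0.939)

t=0.000: state=(0.925, 0.075, 0.000)
step 1 (dt=0.02): k1=(-0.170, 0.109, 0.060), k2=(-0.172, 0.111, 0.061), k3=(-0.172, 0.111, 0.061), k4=(-0.174, 0.112, 0.062); state += dt/6·(k1+2k2+2k3+k4)
t=0.020: state=(0.922, 0.077, 0.001)
t=0.040: state=(0.918, 0.079, 0.002)
t=0.060: state=(0.914, 0.082, 0.004)
continuing one RK4 step at a time; state shown every 25 steps (Δt=0.5):
t=0.500: state=(0.811, 0.146, 0.043)
t=1.000: state=(0.641, 0.238, 0.120)
t=1.500: state=(0.456, 0.312, 0.232)
t=2.000: state=(0.306, 0.331, 0.363)
t=2.500: state=(0.207, 0.302, 0.491)
t=3.000: state=(0.148, 0.250, 0.602)
t=3.500: state=(0.113, 0.196, 0.692)
t=4.000: state=(0.091, 0.148, 0.760)
t=4.500: state=(0.078, 0.110, 0.812)
t=5.000: state=(0.070, 0.081, 0.850)
t=5.500: state=(0.064, 0.059, 0.878)
t=6.000: state=(0.060, 0.042, 0.898)
t=6.500: state=(0.058, 0.030, 0.912)
t=7.000: state=(0.056, 0.022, 0.922)
t=7.500: state=(0.055, 0.016, 0.930)
t=8.000: state=(0.054, 0.011, 0.935)
t=8.500: state=(0.053, 0.008, 0.939)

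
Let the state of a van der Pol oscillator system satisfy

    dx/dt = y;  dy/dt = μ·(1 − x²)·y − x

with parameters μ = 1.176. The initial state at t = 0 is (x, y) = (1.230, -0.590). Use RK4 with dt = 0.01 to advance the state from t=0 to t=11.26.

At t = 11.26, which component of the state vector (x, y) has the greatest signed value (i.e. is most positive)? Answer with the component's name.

t=0.000: state=(1.230, -0.590)
step 1 (dt=0.01): k1=(-0.590, -0.874), k2=(-0.594, -0.874), k3=(-0.594, -0.874), k4=(-0.599, -0.873); state += dt/6·(k1+2k2+2k3+k4)
t=0.010: state=(1.224, -0.599)
t=0.020: state=(1.218, -0.607)
t=0.030: state=(1.212, -0.616)
continuing one RK4 step at a time; state shown every 50 steps (Δt=0.5):
t=0.500: state=(0.820, -1.081)
t=1.000: state=(0.080, -1.979)
t=1.500: state=(-1.152, -2.575)
t=2.000: state=(-1.929, -0.458)
t=2.500: state=(-1.890, 0.393)
t=3.000: state=(-1.628, 0.631)
t=3.500: state=(-1.256, 0.879)
t=4.000: state=(-0.707, 1.388)
t=4.500: state=(0.239, 2.497)
t=5.000: state=(1.568, 2.095)
t=5.500: state=(2.010, 0.002)
t=6.000: state=(1.859, -0.486)
t=6.500: state=(1.567, -0.679)
t=7.000: state=(1.166, -0.953)
t=7.500: state=(0.560, -1.557)
t=8.000: state=(-0.502, -2.727)
t=8.500: state=(-1.752, -1.550)
t=9.000: state=(-2.002, 0.168)
t=9.500: state=(-1.809, 0.528)
t=10.000: state=(-1.497, 0.721)
t=10.500: state=(-1.067, 1.036)
t=11.000: state=(-0.396, 1.753)
t=11.260: state=(0.140, 2.396)
compare at T: x=0.140, y=2.396

largest component: y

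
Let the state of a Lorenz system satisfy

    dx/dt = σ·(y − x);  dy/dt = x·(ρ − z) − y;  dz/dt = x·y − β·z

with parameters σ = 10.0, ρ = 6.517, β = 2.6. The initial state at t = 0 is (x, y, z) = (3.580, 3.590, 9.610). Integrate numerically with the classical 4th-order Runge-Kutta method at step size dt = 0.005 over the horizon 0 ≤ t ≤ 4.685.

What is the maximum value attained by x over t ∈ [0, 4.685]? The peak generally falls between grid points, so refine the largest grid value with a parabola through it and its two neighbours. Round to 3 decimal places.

max x = 4.824

t=0.000: state=(3.580, 3.590, 9.610)
step 1 (dt=0.005): k1=(0.100, -14.663, -12.134), k2=(-0.269, -14.518, -12.185), k3=(-0.256, -14.516, -12.187), k4=(-0.613, -14.368, -12.240); state += dt/6·(k1+2k2+2k3+k4)
t=0.005: state=(3.579, 3.517, 9.549)
t=0.010: state=(3.574, 3.446, 9.488)
t=0.015: state=(3.566, 3.377, 9.426)
continuing one RK4 step at a time; state shown every 40 steps (Δt=0.2):
t=0.200: state=(2.483, 1.927, 6.921)
t=0.400: state=(1.912, 1.869, 4.709)
t=0.600: state=(2.170, 2.449, 3.469)
t=0.800: state=(2.984, 3.507, 3.273)
t=1.000: state=(4.124, 4.674, 4.303)
t=1.200: state=(4.818, 4.880, 6.070)
t=1.400: state=(4.364, 3.933, 6.813)
t=1.600: state=(3.523, 3.190, 6.164)
t=1.800: state=(3.151, 3.108, 5.246)
t=2.000: state=(3.293, 3.457, 4.750)
t=2.200: state=(3.714, 3.944, 4.866)
t=2.400: state=(4.091, 4.209, 5.425)
t=2.600: state=(4.130, 4.055, 5.911)
t=2.800: state=(3.874, 3.723, 5.933)
t=3.000: state=(3.624, 3.541, 5.623)
t=3.200: state=(3.566, 3.588, 5.322)
t=3.400: state=(3.681, 3.762, 5.240)
t=3.600: state=(3.843, 3.911, 5.381)
t=3.800: state=(3.921, 3.926, 5.588)
t=4.000: state=(3.874, 3.828, 5.683)
t=4.200: state=(3.772, 3.726, 5.623)
t=4.400: state=(3.711, 3.699, 5.499)
t=4.600: state=(3.723, 3.744, 5.423)
t=4.685: state=(3.745, 3.773, 5.418)
largest grid value and its neighbours: x(1.215)=4.82360, x(1.220)=4.82378, x(1.225)=4.82313
parabola through these three points peaks at t≈1.219 with x≈4.82381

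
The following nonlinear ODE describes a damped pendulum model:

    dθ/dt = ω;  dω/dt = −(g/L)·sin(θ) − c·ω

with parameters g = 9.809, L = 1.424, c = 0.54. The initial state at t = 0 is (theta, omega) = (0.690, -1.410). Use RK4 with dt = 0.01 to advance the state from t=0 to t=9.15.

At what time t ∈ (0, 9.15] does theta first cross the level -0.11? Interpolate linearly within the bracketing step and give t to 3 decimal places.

t = 0.436

t=0.000: state=(0.690, -1.410)
step 1 (dt=0.01): k1=(-1.410, -3.623), k2=(-1.428, -3.576), k3=(-1.428, -3.576), k4=(-1.446, -3.528); state += dt/6·(k1+2k2+2k3+k4)
t=0.010: state=(0.676, -1.446)
t=0.020: state=(0.661, -1.481)
t=0.030: state=(0.646, -1.514)
t=0.430: state=(-0.099, -1.869)
next step: t=0.440: state=(-0.118, -1.852) — theta has crossed -0.11
linear interpolation between t=0.430 (-0.09930) and t=0.440 (-0.11791) → t≈0.436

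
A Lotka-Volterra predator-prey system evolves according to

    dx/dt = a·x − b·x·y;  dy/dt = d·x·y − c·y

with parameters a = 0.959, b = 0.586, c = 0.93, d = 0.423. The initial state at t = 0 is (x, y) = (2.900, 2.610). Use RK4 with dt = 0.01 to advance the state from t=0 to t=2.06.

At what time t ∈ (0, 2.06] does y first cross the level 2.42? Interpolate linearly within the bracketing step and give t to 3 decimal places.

t=0.000: state=(2.900, 2.610)
step 1 (dt=0.01): k1=(-1.654, 0.774), k2=(-1.656, 0.766), k3=(-1.656, 0.766), k4=(-1.658, 0.758); state += dt/6·(k1+2k2+2k3+k4)
t=0.010: state=(2.883, 2.618)
t=0.020: state=(2.867, 2.625)
t=0.030: state=(2.850, 2.633)
continuing one RK4 step at a time; state shown every 10 steps (Δt=0.1):
t=0.100: state=(2.733, 2.679)
t=0.200: state=(2.567, 2.731)
t=0.300: state=(2.405, 2.764)
t=0.400: state=(2.250, 2.779)
t=0.500: state=(2.104, 2.777)
t=0.600: state=(1.969, 2.758)
t=0.700: state=(1.846, 2.724)
t=0.800: state=(1.734, 2.677)
t=0.900: state=(1.634, 2.619)
t=1.000: state=(1.546, 2.553)
t=1.100: state=(1.468, 2.479)
t=1.170: state=(1.420, 2.424)
next step: t=1.180: state=(1.413, 2.416) — y has crossed 2.42
linear interpolation between t=1.170 (2.42417) and t=1.180 (2.41617) → t≈1.175

t = 1.175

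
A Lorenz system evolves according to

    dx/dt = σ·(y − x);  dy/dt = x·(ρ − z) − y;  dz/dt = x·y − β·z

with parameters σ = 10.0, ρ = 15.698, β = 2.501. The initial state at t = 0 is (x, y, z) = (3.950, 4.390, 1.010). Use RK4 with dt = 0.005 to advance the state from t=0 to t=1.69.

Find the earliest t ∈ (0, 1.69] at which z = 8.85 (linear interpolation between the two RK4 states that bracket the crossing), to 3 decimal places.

t=0.000: state=(3.950, 4.390, 1.010)
step 1 (dt=0.005): k1=(4.400, 53.628, 14.814), k2=(5.631, 53.508, 15.301), k3=(5.597, 53.549, 15.311), k4=(6.798, 53.466, 15.811); state += dt/6·(k1+2k2+2k3+k4)
t=0.005: state=(3.978, 4.658, 1.087)
t=0.010: state=(4.018, 4.925, 1.168)
t=0.015: state=(4.069, 5.192, 1.255)
continuing one RK4 step at a time; state shown every 20 steps (Δt=0.1):
t=0.100: state=(6.283, 10.138, 4.039)
t=0.160: state=(8.940, 13.719, 8.616)
next step: t=0.165: state=(9.179, 13.959, 9.132) — z has crossed 8.85
linear interpolation between t=0.160 (8.61640) and t=0.165 (9.13239) → t≈0.162

t = 0.162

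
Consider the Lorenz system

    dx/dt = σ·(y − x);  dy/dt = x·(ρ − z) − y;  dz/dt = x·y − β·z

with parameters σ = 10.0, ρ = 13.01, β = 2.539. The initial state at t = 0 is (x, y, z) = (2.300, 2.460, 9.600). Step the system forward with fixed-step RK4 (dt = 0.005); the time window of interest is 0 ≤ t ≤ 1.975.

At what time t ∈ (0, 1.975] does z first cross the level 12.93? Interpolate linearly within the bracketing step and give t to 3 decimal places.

t = 0.506

t=0.000: state=(2.300, 2.460, 9.600)
step 1 (dt=0.005): k1=(1.600, 5.383, -18.716), k2=(1.695, 5.491, -18.557), k3=(1.695, 5.491, -18.557), k4=(1.790, 5.599, -18.397); state += dt/6·(k1+2k2+2k3+k4)
t=0.005: state=(2.308, 2.487, 9.507)
t=0.010: state=(2.318, 2.516, 9.416)
t=0.015: state=(2.328, 2.546, 9.326)
continuing one RK4 step at a time; state shown every 20 steps (Δt=0.1):
t=0.100: state=(2.657, 3.220, 8.060)
t=0.200: state=(3.447, 4.475, 7.285)
t=0.300: state=(4.724, 6.238, 7.595)
t=0.400: state=(6.373, 8.052, 9.466)
t=0.500: state=(7.737, 8.573, 12.720)
t=0.505: state=(7.777, 8.539, 12.890)
next step: t=0.510: state=(7.813, 8.497, 13.057) — z has crossed 12.93
linear interpolation between t=0.505 (12.88976) and t=0.510 (13.05710) → t≈0.506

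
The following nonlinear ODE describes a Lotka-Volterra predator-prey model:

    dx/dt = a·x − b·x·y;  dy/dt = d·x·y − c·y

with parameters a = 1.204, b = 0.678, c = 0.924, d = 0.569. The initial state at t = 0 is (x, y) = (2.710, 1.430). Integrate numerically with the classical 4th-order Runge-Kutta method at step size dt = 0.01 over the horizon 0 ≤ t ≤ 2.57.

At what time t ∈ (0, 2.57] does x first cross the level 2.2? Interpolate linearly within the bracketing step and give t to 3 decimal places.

t = 1.085

t=0.000: state=(2.710, 1.430)
step 1 (dt=0.01): k1=(0.635, 0.884), k2=(0.628, 0.889), k3=(0.628, 0.889), k4=(0.620, 0.894); state += dt/6·(k1+2k2+2k3+k4)
t=0.010: state=(2.716, 1.439)
t=0.020: state=(2.722, 1.448)
t=0.030: state=(2.728, 1.457)
continuing one RK4 step at a time; state shown every 10 steps (Δt=0.1):
t=0.100: state=(2.766, 1.524)
t=0.200: state=(2.804, 1.628)
t=0.300: state=(2.821, 1.742)
t=0.400: state=(2.816, 1.865)
t=0.500: state=(2.787, 1.994)
t=0.600: state=(2.734, 2.128)
t=0.700: state=(2.657, 2.262)
t=0.800: state=(2.560, 2.392)
t=0.900: state=(2.444, 2.515)
t=1.000: state=(2.316, 2.625)
t=1.080: state=(2.207, 2.703)
next step: t=1.090: state=(2.193, 2.712) — x has crossed 2.2
linear interpolation between t=1.080 (2.20706) and t=1.090 (2.19317) → t≈1.085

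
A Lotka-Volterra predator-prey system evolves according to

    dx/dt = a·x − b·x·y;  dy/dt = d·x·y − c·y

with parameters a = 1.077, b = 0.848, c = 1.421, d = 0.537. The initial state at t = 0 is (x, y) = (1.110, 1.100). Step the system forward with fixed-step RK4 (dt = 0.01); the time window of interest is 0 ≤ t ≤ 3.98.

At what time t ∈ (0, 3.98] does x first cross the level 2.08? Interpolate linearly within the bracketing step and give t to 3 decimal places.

t=0.000: state=(1.110, 1.100)
step 1 (dt=0.01): k1=(0.160, -0.907), k2=(0.164, -0.903), k3=(0.164, -0.903), k4=(0.169, -0.899); state += dt/6·(k1+2k2+2k3+k4)
t=0.010: state=(1.112, 1.091)
t=0.020: state=(1.113, 1.082)
t=0.030: state=(1.115, 1.073)
continuing one RK4 step at a time; state shown every 20 steps (Δt=0.2):
t=0.200: state=(1.159, 0.935)
t=0.400: state=(1.242, 0.800)
t=0.600: state=(1.357, 0.692)
t=0.800: state=(1.508, 0.607)
t=1.000: state=(1.697, 0.543)
t=1.200: state=(1.928, 0.496)
t=1.310: state=(2.075, 0.478)
next step: t=1.320: state=(2.089, 0.476) — x has crossed 2.08
linear interpolation between t=1.310 (2.07459) and t=1.320 (2.08859) → t≈1.314

t = 1.314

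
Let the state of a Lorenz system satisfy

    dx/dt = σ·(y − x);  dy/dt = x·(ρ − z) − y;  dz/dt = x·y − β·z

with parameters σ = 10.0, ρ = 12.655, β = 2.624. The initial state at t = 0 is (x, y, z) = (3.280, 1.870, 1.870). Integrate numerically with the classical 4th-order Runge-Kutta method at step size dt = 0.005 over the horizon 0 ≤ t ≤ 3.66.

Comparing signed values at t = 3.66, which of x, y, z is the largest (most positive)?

largest component: z

t=0.000: state=(3.280, 1.870, 1.870)
step 1 (dt=0.005): k1=(-14.100, 33.505, 1.227), k2=(-12.910, 33.031, 1.425), k3=(-12.951, 33.063, 1.425), k4=(-11.799, 32.618, 1.618); state += dt/6·(k1+2k2+2k3+k4)
t=0.005: state=(3.215, 2.035, 1.877)
t=0.010: state=(3.162, 2.196, 1.886)
t=0.015: state=(3.119, 2.354, 1.897)
continuing one RK4 step at a time; state shown every 40 steps (Δt=0.2):
t=0.200: state=(5.622, 8.366, 4.536)
t=0.400: state=(9.906, 9.342, 16.687)
t=0.600: state=(4.136, 1.326, 15.087)
t=0.800: state=(1.460, 1.183, 9.292)
t=1.000: state=(1.854, 2.451, 5.928)
t=1.200: state=(4.051, 5.751, 5.390)
t=1.400: state=(8.108, 9.708, 11.468)
t=1.600: state=(6.843, 4.426, 16.212)
t=1.800: state=(3.118, 2.237, 11.620)
t=2.000: state=(2.886, 3.372, 8.043)
t=2.200: state=(4.837, 6.266, 7.666)
t=2.400: state=(7.573, 8.278, 12.408)
t=2.600: state=(6.215, 4.617, 14.698)
t=2.800: state=(3.824, 3.287, 11.362)
t=3.000: state=(3.958, 4.539, 8.939)
t=3.200: state=(5.785, 6.867, 9.738)
t=3.400: state=(7.020, 6.848, 13.278)
t=3.600: state=(5.421, 4.427, 13.243)
t=3.660: state=(4.881, 4.097, 12.522)
compare at T: x=4.881, y=4.097, z=12.522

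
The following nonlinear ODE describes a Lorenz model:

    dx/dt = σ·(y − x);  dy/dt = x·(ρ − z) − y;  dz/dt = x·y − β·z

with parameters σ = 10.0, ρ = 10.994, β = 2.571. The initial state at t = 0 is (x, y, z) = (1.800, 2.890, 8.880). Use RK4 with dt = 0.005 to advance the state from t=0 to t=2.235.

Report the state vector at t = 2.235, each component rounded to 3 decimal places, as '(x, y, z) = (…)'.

t=0.000: state=(1.800, 2.890, 8.880)
step 1 (dt=0.005): k1=(10.900, 0.915, -17.628), k2=(10.650, 1.051, -17.432), k3=(10.660, 1.048, -17.435), k4=(10.419, 1.184, -17.241); state += dt/6·(k1+2k2+2k3+k4)
t=0.005: state=(1.853, 2.895, 8.793)
t=0.010: state=(1.904, 2.902, 8.708)
t=0.015: state=(1.953, 2.910, 8.624)
continuing one RK4 step at a time; state shown every 20 steps (Δt=0.1):
t=0.100: state=(2.591, 3.238, 7.469)
t=0.200: state=(3.274, 4.038, 6.718)
t=0.300: state=(4.166, 5.187, 6.715)
t=0.400: state=(5.277, 6.432, 7.644)
t=0.500: state=(6.329, 7.181, 9.475)
t=0.600: state=(6.787, 6.784, 11.471)
t=0.700: state=(6.319, 5.453, 12.450)
t=0.800: state=(5.277, 4.181, 12.063)
t=0.900: state=(4.314, 3.539, 10.920)
t=1.000: state=(3.775, 3.472, 9.665)
t=1.100: state=(3.687, 3.800, 8.651)
t=1.200: state=(3.970, 4.410, 8.067)
t=1.300: state=(4.532, 5.196, 8.042)
t=1.400: state=(5.240, 5.953, 8.644)
t=1.500: state=(5.864, 6.346, 9.741)
t=1.600: state=(6.117, 6.116, 10.875)
t=1.700: state=(5.865, 5.393, 11.472)
t=1.800: state=(5.278, 4.635, 11.323)
t=1.900: state=(4.685, 4.181, 10.667)
t=2.000: state=(4.316, 4.093, 9.867)
t=2.100: state=(4.240, 4.305, 9.199)
t=2.200: state=(4.427, 4.722, 8.831)
t=2.235: state=(4.541, 4.897, 8.793)

(x, y, z) = (4.541, 4.897, 8.793)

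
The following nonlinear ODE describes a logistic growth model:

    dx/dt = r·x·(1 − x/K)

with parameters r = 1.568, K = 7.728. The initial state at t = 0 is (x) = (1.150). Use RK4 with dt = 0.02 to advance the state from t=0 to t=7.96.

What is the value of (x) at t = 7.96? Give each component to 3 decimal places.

(x) = (7.728)

t=0.000: state=(1.150)
step 1 (dt=0.02): k1=(1.535), k2=(1.552), k3=(1.552), k4=(1.569); state += dt/6·(k1+2k2+2k3+k4)
t=0.020: state=(1.181)
t=0.040: state=(1.213)
t=0.060: state=(1.245)
continuing one RK4 step at a time; state shown every 25 steps (Δt=0.5):
t=0.500: state=(2.140)
t=1.000: state=(3.525)
t=1.500: state=(5.004)
t=2.000: state=(6.189)
t=2.500: state=(6.940)
t=3.000: state=(7.347)
t=3.500: state=(7.549)
t=4.000: state=(7.645)
t=4.500: state=(7.690)
t=5.000: state=(7.711)
t=5.500: state=(7.720)
t=6.000: state=(7.724)
t=6.500: state=(7.726)
t=7.000: state=(7.727)
t=7.500: state=(7.728)
t=7.960: state=(7.728)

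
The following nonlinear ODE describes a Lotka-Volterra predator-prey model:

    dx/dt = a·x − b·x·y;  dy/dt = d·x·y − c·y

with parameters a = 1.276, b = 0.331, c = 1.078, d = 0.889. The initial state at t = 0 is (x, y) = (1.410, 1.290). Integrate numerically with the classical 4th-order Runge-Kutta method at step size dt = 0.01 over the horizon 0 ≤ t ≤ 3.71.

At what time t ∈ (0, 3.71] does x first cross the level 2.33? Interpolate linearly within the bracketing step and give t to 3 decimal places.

t = 0.641

t=0.000: state=(1.410, 1.290)
step 1 (dt=0.01): k1=(1.197, 0.226), k2=(1.202, 0.233), k3=(1.202, 0.233), k4=(1.206, 0.241); state += dt/6·(k1+2k2+2k3+k4)
t=0.010: state=(1.422, 1.292)
t=0.020: state=(1.434, 1.295)
t=0.030: state=(1.446, 1.297)
continuing one RK4 step at a time; state shown every 20 steps (Δt=0.2):
t=0.200: state=(1.667, 1.366)
t=0.400: state=(1.957, 1.519)
t=0.600: state=(2.266, 1.782)
t=0.640: state=(2.328, 1.853)
next step: t=0.650: state=(2.343, 1.871) — x has crossed 2.33
linear interpolation between t=0.640 (2.32806) and t=0.650 (2.34347) → t≈0.641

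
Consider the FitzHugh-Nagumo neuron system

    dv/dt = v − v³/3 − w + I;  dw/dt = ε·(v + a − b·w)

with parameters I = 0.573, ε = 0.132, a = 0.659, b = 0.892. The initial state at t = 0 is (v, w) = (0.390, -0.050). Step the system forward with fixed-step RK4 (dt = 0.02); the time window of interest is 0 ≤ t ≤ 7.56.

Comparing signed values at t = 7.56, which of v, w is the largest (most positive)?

t=0.000: state=(0.390, -0.050)
step 1 (dt=0.02): k1=(0.993, 0.144), k2=(1.000, 0.145), k3=(1.000, 0.146), k4=(1.007, 0.147); state += dt/6·(k1+2k2+2k3+k4)
t=0.020: state=(0.410, -0.047)
t=0.040: state=(0.430, -0.044)
t=0.060: state=(0.451, -0.041)
continuing one RK4 step at a time; state shown every 25 steps (Δt=0.5):
t=0.500: state=(0.955, 0.038)
t=1.000: state=(1.483, 0.157)
t=1.500: state=(1.741, 0.295)
t=2.000: state=(1.796, 0.435)
t=2.500: state=(1.773, 0.567)
t=3.000: state=(1.726, 0.689)
t=3.500: state=(1.672, 0.800)
t=4.000: state=(1.614, 0.902)
t=4.500: state=(1.555, 0.994)
t=5.000: state=(1.494, 1.078)
t=5.500: state=(1.432, 1.152)
t=6.000: state=(1.368, 1.218)
t=6.500: state=(1.301, 1.276)
t=7.000: state=(1.231, 1.327)
t=7.500: state=(1.156, 1.370)
t=7.560: state=(1.147, 1.374)
compare at T: v=1.147, w=1.374

largest component: w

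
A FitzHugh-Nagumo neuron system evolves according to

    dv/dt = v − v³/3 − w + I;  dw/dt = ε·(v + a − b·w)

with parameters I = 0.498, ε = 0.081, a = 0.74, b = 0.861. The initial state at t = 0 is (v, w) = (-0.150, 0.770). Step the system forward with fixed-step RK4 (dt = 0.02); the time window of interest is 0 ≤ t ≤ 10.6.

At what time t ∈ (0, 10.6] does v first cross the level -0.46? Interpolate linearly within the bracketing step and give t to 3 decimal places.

t = 0.564

t=0.000: state=(-0.150, 0.770)
step 1 (dt=0.02): k1=(-0.421, -0.006), k2=(-0.425, -0.006), k3=(-0.425, -0.006), k4=(-0.429, -0.007); state += dt/6·(k1+2k2+2k3+k4)
t=0.020: state=(-0.158, 0.770)
t=0.040: state=(-0.167, 0.770)
t=0.060: state=(-0.176, 0.770)
continuing one RK4 step at a time; state shown every 25 steps (Δt=0.5):
t=0.500: state=(-0.417, 0.762)
t=0.560: state=(-0.457, 0.760)
next step: t=0.580: state=(-0.471, 0.760) — v has crossed -0.46
linear interpolation between t=0.560 (-0.45740) and t=0.580 (-0.47127) → t≈0.564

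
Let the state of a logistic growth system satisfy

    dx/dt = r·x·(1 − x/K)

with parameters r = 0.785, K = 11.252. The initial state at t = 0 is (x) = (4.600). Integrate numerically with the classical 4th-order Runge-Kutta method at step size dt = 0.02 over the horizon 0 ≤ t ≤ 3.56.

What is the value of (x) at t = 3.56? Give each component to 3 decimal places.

(x) = (10.338)

t=0.000: state=(4.600)
step 1 (dt=0.02): k1=(2.135), k2=(2.138), k3=(2.138), k4=(2.141); state += dt/6·(k1+2k2+2k3+k4)
t=0.020: state=(4.643)
t=0.040: state=(4.686)
t=0.060: state=(4.729)
continuing one RK4 step at a time; state shown every 10 steps (Δt=0.2):
t=0.200: state=(5.032)
t=0.400: state=(5.472)
t=0.600: state=(5.913)
t=0.800: state=(6.351)
t=1.000: state=(6.780)
t=1.200: state=(7.196)
t=1.400: state=(7.593)
t=1.600: state=(7.970)
t=1.800: state=(8.323)
t=2.000: state=(8.650)
t=2.200: state=(8.950)
t=2.400: state=(9.225)
t=2.600: state=(9.473)
t=2.800: state=(9.695)
t=3.000: state=(9.894)
t=3.200: state=(10.071)
t=3.400: state=(10.227)
t=3.560: state=(10.338)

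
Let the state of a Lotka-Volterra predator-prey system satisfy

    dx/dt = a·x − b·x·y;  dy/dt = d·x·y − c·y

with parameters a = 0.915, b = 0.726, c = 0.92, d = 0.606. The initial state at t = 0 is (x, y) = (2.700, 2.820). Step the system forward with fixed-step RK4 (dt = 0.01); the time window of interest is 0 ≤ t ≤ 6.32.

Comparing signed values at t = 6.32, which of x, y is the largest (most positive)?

t=0.000: state=(2.700, 2.820)
step 1 (dt=0.01): k1=(-3.057, 2.020), k2=(-3.060, 2.001), k3=(-3.059, 2.001), k4=(-3.061, 1.981); state += dt/6·(k1+2k2+2k3+k4)
t=0.010: state=(2.669, 2.840)
t=0.020: state=(2.639, 2.860)
t=0.030: state=(2.608, 2.879)
continuing one RK4 step at a time; state shown every 25 steps (Δt=0.25):
t=0.250: state=(1.959, 3.186)
t=0.500: state=(1.368, 3.248)
t=0.750: state=(0.966, 3.073)
t=1.000: state=(0.714, 2.769)
t=1.250: state=(0.560, 2.420)
t=1.500: state=(0.468, 2.078)
t=1.750: state=(0.416, 1.764)
t=2.000: state=(0.389, 1.489)
t=2.250: state=(0.381, 1.254)
t=2.500: state=(0.389, 1.056)
t=2.750: state=(0.410, 0.891)
t=3.000: state=(0.444, 0.756)
t=3.250: state=(0.492, 0.644)
t=3.500: state=(0.555, 0.554)
t=3.750: state=(0.635, 0.482)
t=4.000: state=(0.735, 0.424)
t=4.250: state=(0.859, 0.380)
t=4.500: state=(1.011, 0.348)
t=4.750: state=(1.196, 0.327)
t=5.000: state=(1.418, 0.316)
t=5.250: state=(1.683, 0.318)
t=5.500: state=(1.995, 0.333)
t=5.750: state=(2.354, 0.368)
t=6.000: state=(2.753, 0.430)
t=6.250: state=(3.173, 0.535)
t=6.320: state=(3.289, 0.576)
compare at T: x=3.289, y=0.576

largest component: x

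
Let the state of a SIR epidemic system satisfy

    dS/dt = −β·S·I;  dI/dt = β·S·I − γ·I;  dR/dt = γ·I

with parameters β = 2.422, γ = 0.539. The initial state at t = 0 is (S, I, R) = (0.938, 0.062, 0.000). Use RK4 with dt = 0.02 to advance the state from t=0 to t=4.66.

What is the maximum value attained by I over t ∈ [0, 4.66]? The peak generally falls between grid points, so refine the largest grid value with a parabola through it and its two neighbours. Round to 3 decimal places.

t=0.000: state=(0.938, 0.062, 0.000)
step 1 (dt=0.02): k1=(-0.141, 0.107, 0.033), k2=(-0.143, 0.109, 0.034), k3=(-0.143, 0.109, 0.034), k4=(-0.145, 0.111, 0.035); state += dt/6·(k1+2k2+2k3+k4)
t=0.020: state=(0.935, 0.064, 0.001)
t=0.040: state=(0.932, 0.066, 0.001)
t=0.060: state=(0.929, 0.069, 0.002)
continuing one RK4 step at a time; state shown every 10 steps (Δt=0.2):
t=0.200: state=(0.905, 0.087, 0.008)
t=0.400: state=(0.861, 0.120, 0.019)
t=0.600: state=(0.805, 0.161, 0.034)
t=0.800: state=(0.736, 0.210, 0.054)
t=1.000: state=(0.656, 0.265, 0.080)
t=1.200: state=(0.569, 0.320, 0.111)
t=1.400: state=(0.482, 0.370, 0.148)
t=1.600: state=(0.398, 0.411, 0.191)
t=1.800: state=(0.324, 0.439, 0.237)
t=2.000: state=(0.261, 0.454, 0.285)
t=2.200: state=(0.209, 0.457, 0.334)
t=2.400: state=(0.168, 0.449, 0.383)
t=2.600: state=(0.135, 0.434, 0.431)
t=2.800: state=(0.110, 0.413, 0.476)
t=3.000: state=(0.091, 0.390, 0.520)
t=3.200: state=(0.076, 0.364, 0.560)
t=3.400: state=(0.064, 0.338, 0.598)
t=3.600: state=(0.055, 0.312, 0.633)
t=3.800: state=(0.047, 0.287, 0.665)
t=4.000: state=(0.041, 0.264, 0.695)
t=4.200: state=(0.037, 0.241, 0.722)
t=4.400: state=(0.033, 0.220, 0.747)
t=4.600: state=(0.029, 0.201, 0.770)
t=4.660: state=(0.029, 0.195, 0.776)
largest grid value and its neighbours: I(2.120)=0.45722, I(2.140)=0.45730, I(2.160)=0.45726
parabola through these three points peaks at t≈2.144 with I≈0.45730

max I = 0.457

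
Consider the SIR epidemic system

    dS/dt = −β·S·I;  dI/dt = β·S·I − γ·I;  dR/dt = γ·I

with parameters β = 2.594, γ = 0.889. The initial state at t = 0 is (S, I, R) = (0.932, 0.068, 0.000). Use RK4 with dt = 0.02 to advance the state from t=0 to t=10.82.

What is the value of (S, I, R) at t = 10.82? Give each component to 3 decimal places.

(S, I, R) = (0.060, 0.001, 0.939)

t=0.000: state=(0.932, 0.068, 0.000)
step 1 (dt=0.02): k1=(-0.164, 0.104, 0.060), k2=(-0.167, 0.105, 0.061), k3=(-0.167, 0.105, 0.061), k4=(-0.169, 0.107, 0.062); state += dt/6·(k1+2k2+2k3+k4)
t=0.020: state=(0.929, 0.070, 0.001)
t=0.040: state=(0.925, 0.072, 0.002)
t=0.060: state=(0.922, 0.074, 0.004)
continuing one RK4 step at a time; state shown every 25 steps (Δt=0.5):
t=0.500: state=(0.819, 0.137, 0.044)
t=1.000: state=(0.647, 0.228, 0.125)
t=1.500: state=(0.458, 0.299, 0.244)
t=2.000: state=(0.306, 0.312, 0.382)
t=2.500: state=(0.208, 0.278, 0.514)
t=3.000: state=(0.150, 0.224, 0.626)
t=3.500: state=(0.116, 0.170, 0.713)
t=4.000: state=(0.096, 0.125, 0.779)
t=4.500: state=(0.084, 0.090, 0.826)
t=5.000: state=(0.076, 0.064, 0.860)
t=5.500: state=(0.071, 0.045, 0.884)
t=6.000: state=(0.067, 0.032, 0.901)
t=6.500: state=(0.065, 0.022, 0.913)
t=7.000: state=(0.063, 0.015, 0.921)
t=7.500: state=(0.062, 0.011, 0.927)
t=8.000: state=(0.062, 0.007, 0.931)
t=8.500: state=(0.061, 0.005, 0.934)
t=9.000: state=(0.061, 0.004, 0.936)
t=9.500: state=(0.061, 0.002, 0.937)
t=10.000: state=(0.060, 0.002, 0.938)
t=10.500: state=(0.060, 0.001, 0.939)
t=10.820: state=(0.060, 0.001, 0.939)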